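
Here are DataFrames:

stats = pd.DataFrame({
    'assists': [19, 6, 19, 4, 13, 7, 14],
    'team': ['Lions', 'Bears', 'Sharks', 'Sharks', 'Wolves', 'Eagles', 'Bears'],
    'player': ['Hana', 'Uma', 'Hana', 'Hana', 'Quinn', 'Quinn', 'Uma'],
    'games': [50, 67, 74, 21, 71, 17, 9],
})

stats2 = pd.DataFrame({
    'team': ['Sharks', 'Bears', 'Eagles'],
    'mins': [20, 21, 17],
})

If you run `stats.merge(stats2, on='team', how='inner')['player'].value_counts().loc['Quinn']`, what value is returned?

merge on 'team' (how='inner') → 5 rows:
   assists    team player  games  mins
0        6   Bears    Uma     67    21
1       19  Sharks   Hana     74    20
2        4  Sharks   Hana     21    20
3        7  Eagles  Quinn     17    17
4       14   Bears    Uma      9    21
value_counts of player:
player
Uma      2
Hana     2
Quinn    1
Name: count, dtype: int64

1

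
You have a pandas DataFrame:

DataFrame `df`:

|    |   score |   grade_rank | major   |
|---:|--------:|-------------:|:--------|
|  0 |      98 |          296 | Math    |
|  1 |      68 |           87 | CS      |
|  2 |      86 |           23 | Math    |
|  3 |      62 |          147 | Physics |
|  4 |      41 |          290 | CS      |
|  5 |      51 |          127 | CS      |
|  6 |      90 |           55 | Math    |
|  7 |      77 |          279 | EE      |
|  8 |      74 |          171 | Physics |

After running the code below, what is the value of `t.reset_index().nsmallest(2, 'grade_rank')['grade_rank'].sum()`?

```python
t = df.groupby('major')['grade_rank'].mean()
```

283.666666667

group by major, mean of grade_rank:
major
CS         168.000000
EE         279.000000
Math       124.666667
Physics    159.000000
Name: grade_rank, dtype: float64
reset_index():
     major  grade_rank
0       CS  168.000000
1       EE  279.000000
2     Math  124.666667
3  Physics  159.000000
take 2 rows with smallest grade_rank:
     major  grade_rank
2     Math  124.666667
3  Physics  159.000000
The sum of column 'grade_rank' is 283.666666667.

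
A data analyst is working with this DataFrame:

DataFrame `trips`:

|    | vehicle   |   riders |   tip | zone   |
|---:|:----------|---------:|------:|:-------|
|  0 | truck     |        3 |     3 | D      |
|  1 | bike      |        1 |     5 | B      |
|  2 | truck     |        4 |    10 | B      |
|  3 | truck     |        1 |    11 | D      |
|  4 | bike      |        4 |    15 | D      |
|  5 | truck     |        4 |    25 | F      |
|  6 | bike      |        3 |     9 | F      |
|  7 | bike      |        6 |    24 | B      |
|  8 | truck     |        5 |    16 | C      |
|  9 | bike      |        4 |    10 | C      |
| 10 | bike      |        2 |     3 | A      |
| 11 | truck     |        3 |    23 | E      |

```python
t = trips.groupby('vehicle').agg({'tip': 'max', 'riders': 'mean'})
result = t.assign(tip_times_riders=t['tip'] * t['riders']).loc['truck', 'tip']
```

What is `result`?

25

group by vehicle: max(tip), mean(riders):
         tip    riders
vehicle               
bike      24  3.333333
truck     25  3.333333
add column tip_times_riders = t['tip'] * t['riders']:
         tip    riders  tip_times_riders
vehicle                                 
bike      24  3.333333         80.000000
truck     25  3.333333         83.333333
Finally, value at row 'truck', column 'tip' = 25.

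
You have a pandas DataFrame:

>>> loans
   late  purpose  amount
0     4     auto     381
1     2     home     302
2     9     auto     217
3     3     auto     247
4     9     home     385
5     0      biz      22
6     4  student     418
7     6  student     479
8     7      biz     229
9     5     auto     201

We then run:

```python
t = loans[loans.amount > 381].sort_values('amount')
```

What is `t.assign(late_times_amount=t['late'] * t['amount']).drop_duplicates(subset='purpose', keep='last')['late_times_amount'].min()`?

filter rows where amount > 381:
   late  purpose  amount
4     9     home     385
6     4  student     418
7     6  student     479
sort by amount:
   late  purpose  amount
4     9     home     385
6     4  student     418
7     6  student     479
add column late_times_amount = t['late'] * t['amount']:
   late  purpose  amount  late_times_amount
4     9     home     385               3465
6     4  student     418               1672
7     6  student     479               2874
drop duplicate purpose (keep=last):
   late  purpose  amount  late_times_amount
4     9     home     385               3465
7     6  student     479               2874
The min of column 'late_times_amount' is 2874.

2874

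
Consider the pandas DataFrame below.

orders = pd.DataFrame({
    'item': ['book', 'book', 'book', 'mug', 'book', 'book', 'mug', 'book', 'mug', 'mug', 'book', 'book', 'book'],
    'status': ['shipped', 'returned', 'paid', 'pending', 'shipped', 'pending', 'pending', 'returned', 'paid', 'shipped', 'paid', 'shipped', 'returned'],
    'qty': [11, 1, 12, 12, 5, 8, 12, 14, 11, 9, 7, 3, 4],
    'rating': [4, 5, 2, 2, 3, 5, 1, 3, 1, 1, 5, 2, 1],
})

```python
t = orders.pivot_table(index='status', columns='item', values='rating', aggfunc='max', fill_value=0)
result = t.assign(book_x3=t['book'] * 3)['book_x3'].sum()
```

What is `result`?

57

pivot: rows=status, cols=item, max(rating):
item      book  mug
status             
paid         5    1
pending      5    2
returned     5    0
shipped      4    1
add column book_x3 = t['book'] * 3:
item      book  mug  book_x3
status                      
paid         5    1       15
pending      5    2       15
returned     5    0       15
shipped      4    1       12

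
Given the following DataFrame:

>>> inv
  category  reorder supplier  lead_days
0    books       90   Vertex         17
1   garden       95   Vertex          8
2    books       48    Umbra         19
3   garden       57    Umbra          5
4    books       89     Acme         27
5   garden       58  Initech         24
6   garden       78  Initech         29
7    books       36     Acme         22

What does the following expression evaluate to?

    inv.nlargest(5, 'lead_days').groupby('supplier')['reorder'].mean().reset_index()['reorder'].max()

take 5 rows with largest lead_days:
  category  reorder supplier  lead_days
6   garden       78  Initech         29
4    books       89     Acme         27
5   garden       58  Initech         24
7    books       36     Acme         22
2    books       48    Umbra         19
group by supplier, mean of reorder:
supplier
Acme       62.5
Initech    68.0
Umbra      48.0
Name: reorder, dtype: float64
reset_index():
  supplier  reorder
0     Acme     62.5
1  Initech     68.0
2    Umbra     48.0
Reading off the max of column 'reorder', we get 68.0.

68.0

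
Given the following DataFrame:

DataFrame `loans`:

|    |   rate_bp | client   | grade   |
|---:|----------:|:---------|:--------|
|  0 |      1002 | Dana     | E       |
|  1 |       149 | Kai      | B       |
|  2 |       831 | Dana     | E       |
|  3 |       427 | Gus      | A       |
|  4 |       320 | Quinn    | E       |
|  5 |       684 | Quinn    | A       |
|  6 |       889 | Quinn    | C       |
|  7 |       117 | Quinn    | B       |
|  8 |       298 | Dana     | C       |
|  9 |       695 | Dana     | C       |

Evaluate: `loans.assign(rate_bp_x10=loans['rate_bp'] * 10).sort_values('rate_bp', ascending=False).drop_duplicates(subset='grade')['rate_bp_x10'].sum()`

add column rate_bp_x10 = loans['rate_bp'] * 10:
   rate_bp client grade  rate_bp_x10
0     1002   Dana     E        10020
1      149    Kai     B         1490
2      831   Dana     E         8310
3      427    Gus     A         4270
4      320  Quinn     E         3200
5      684  Quinn     A         6840
6      889  Quinn     C         8890
7      117  Quinn     B         1170
8      298   Dana     C         2980
9      695   Dana     C         6950
sort by rate_bp descending:
   rate_bp client grade  rate_bp_x10
0     1002   Dana     E        10020
6      889  Quinn     C         8890
2      831   Dana     E         8310
9      695   Dana     C         6950
5      684  Quinn     A         6840
3      427    Gus     A         4270
4      320  Quinn     E         3200
8      298   Dana     C         2980
1      149    Kai     B         1490
7      117  Quinn     B         1170
drop duplicate grade (keep=first):
   rate_bp client grade  rate_bp_x10
0     1002   Dana     E        10020
6      889  Quinn     C         8890
5      684  Quinn     A         6840
1      149    Kai     B         1490

27240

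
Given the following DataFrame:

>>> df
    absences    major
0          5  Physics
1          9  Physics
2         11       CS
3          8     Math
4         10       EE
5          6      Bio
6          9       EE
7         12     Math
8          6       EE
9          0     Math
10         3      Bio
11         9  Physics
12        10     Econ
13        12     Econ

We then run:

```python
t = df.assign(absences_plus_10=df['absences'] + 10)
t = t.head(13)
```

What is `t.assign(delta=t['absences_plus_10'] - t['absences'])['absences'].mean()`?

7.53846153846

add column absences_plus_10 = df['absences'] + 10:
    absences    major  absences_plus_10
0          5  Physics                15
1          9  Physics                19
2         11       CS                21
3          8     Math                18
4         10       EE                20
5          6      Bio                16
6          9       EE                19
7         12     Math                22
8          6       EE                16
9          0     Math                10
10         3      Bio                13
11         9  Physics                19
12        10     Econ                20
13        12     Econ                22
take first 13 rows:
    absences    major  absences_plus_10
0          5  Physics                15
1          9  Physics                19
2         11       CS                21
3          8     Math                18
4         10       EE                20
5          6      Bio                16
6          9       EE                19
7         12     Math                22
8          6       EE                16
9          0     Math                10
10         3      Bio                13
11         9  Physics                19
12        10     Econ                20
add column delta = t['absences_plus_10'] - t['absences']:
    absences    major  absences_plus_10  delta
0          5  Physics                15     10
1          9  Physics                19     10
2         11       CS                21     10
3          8     Math                18     10
4         10       EE                20     10
5          6      Bio                16     10
6          9       EE                19     10
7         12     Math                22     10
8          6       EE                16     10
9          0     Math                10     10
10         3      Bio                13     10
11         9  Physics                19     10
12        10     Econ                20     10
Reading off the mean of column 'absences', we get 7.53846153846.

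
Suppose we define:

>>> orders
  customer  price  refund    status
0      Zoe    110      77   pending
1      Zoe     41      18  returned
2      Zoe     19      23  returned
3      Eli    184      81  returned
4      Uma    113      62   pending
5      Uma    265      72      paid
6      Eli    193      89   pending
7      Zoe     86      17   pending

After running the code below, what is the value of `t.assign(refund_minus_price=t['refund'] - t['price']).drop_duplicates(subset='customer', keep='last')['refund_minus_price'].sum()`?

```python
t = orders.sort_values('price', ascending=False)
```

sort by price descending:
  customer  price  refund    status
5      Uma    265      72      paid
6      Eli    193      89   pending
3      Eli    184      81  returned
4      Uma    113      62   pending
0      Zoe    110      77   pending
7      Zoe     86      17   pending
1      Zoe     41      18  returned
2      Zoe     19      23  returned
add column refund_minus_price = t['refund'] - t['price']:
  customer  price  refund    status  refund_minus_price
5      Uma    265      72      paid                -193
6      Eli    193      89   pending                -104
3      Eli    184      81  returned                -103
4      Uma    113      62   pending                 -51
0      Zoe    110      77   pending                 -33
7      Zoe     86      17   pending                 -69
1      Zoe     41      18  returned                 -23
2      Zoe     19      23  returned                   4
drop duplicate customer (keep=last):
  customer  price  refund    status  refund_minus_price
3      Eli    184      81  returned                -103
4      Uma    113      62   pending                 -51
2      Zoe     19      23  returned                   4

-150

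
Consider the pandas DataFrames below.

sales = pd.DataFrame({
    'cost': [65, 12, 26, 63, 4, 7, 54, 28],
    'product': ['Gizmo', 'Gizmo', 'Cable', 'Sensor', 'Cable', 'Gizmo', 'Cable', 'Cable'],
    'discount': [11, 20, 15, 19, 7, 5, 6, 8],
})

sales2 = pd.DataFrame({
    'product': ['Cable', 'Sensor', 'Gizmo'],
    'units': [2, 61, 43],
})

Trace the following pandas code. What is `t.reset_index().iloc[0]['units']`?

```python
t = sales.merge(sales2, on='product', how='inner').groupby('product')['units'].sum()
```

8

merge on 'product' (how='inner') → 8 rows:
   cost product  discount  units
0    65   Gizmo        11     43
1    12   Gizmo        20     43
2    26   Cable        15      2
3    63  Sensor        19     61
4     4   Cable         7      2
5     7   Gizmo         5     43
6    54   Cable         6      2
7    28   Cable         8      2
group by product, sum of units:
product
Cable       8
Gizmo     129
Sensor     61
Name: units, dtype: int64
reset_index():
  product  units
0   Cable      8
1   Gizmo    129
2  Sensor     61
Taking the value at position 0, column 'units' gives 8.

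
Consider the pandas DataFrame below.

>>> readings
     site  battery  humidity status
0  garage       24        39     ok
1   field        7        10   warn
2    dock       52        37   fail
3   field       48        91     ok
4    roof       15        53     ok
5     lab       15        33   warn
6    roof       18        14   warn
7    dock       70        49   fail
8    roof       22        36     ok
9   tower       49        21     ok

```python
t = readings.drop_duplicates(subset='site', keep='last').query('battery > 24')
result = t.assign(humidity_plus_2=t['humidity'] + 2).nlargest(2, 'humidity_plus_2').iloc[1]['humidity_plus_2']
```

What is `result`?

51

drop duplicate site (keep=last):
     site  battery  humidity status
0  garage       24        39     ok
3   field       48        91     ok
5     lab       15        33   warn
7    dock       70        49   fail
8    roof       22        36     ok
9   tower       49        21     ok
filter rows where battery > 24:
    site  battery  humidity status
3  field       48        91     ok
7   dock       70        49   fail
9  tower       49        21     ok
add column humidity_plus_2 = t['humidity'] + 2:
    site  battery  humidity status  humidity_plus_2
3  field       48        91     ok               93
7   dock       70        49   fail               51
9  tower       49        21     ok               23
take 2 rows with largest humidity_plus_2:
    site  battery  humidity status  humidity_plus_2
3  field       48        91     ok               93
7   dock       70        49   fail               51
value at position 1, column 'humidity_plus_2' → 51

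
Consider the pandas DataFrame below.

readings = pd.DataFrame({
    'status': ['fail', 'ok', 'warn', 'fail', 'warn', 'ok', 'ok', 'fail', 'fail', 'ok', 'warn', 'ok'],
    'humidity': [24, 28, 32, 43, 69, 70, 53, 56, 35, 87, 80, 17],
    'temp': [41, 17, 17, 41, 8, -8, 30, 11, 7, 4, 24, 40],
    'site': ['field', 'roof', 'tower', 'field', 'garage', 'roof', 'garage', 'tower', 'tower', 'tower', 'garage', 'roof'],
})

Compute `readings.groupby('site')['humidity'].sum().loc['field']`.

67

group by site, sum of humidity:
site
field      67
garage    202
roof      115
tower     210
Name: humidity, dtype: int64
Reading off the value at index 'field', we get 67.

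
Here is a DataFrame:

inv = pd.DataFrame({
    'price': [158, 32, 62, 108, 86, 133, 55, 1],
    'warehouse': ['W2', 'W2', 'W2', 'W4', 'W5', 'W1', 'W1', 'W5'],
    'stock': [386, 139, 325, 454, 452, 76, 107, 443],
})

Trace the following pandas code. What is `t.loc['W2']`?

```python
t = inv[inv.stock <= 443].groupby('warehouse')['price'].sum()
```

filter rows where stock <= 443:
   price warehouse  stock
0    158        W2    386
1     32        W2    139
2     62        W2    325
5    133        W1     76
6     55        W1    107
7      1        W5    443
group by warehouse, sum of price:
warehouse
W1    188
W2    252
W5      1
Name: price, dtype: int64
Taking the value at index 'W2' gives 252.

252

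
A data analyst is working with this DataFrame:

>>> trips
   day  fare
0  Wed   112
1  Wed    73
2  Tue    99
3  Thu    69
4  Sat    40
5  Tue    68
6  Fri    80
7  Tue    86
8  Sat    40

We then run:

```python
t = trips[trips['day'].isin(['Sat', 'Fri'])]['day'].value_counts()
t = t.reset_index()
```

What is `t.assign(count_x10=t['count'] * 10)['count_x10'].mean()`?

15.0

filter rows where day in ['Sat', 'Fri']:
   day  fare
4  Sat    40
6  Fri    80
8  Sat    40
value_counts of day:
day
Sat    2
Fri    1
Name: count, dtype: int64
reset_index():
   day  count
0  Sat      2
1  Fri      1
add column count_x10 = t['count'] * 10:
   day  count  count_x10
0  Sat      2         20
1  Fri      1         10
Hence 15.0.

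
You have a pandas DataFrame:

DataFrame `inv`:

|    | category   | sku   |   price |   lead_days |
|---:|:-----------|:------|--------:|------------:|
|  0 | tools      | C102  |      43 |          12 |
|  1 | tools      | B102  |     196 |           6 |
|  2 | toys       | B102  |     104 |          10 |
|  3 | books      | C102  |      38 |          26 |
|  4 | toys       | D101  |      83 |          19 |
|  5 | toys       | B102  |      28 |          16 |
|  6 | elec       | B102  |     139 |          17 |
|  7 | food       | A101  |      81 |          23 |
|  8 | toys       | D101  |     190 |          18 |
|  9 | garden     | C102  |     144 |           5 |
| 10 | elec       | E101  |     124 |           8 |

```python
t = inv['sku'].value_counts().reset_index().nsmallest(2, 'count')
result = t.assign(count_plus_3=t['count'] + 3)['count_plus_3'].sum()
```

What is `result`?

value_counts of sku:
sku
B102    4
C102    3
D101    2
A101    1
E101    1
Name: count, dtype: int64
reset_index():
    sku  count
0  B102      4
1  C102      3
2  D101      2
3  A101      1
4  E101      1
take 2 rows with smallest count:
    sku  count
3  A101      1
4  E101      1
add column count_plus_3 = t['count'] + 3:
    sku  count  count_plus_3
3  A101      1             4
4  E101      1             4
So sum() = 8.

8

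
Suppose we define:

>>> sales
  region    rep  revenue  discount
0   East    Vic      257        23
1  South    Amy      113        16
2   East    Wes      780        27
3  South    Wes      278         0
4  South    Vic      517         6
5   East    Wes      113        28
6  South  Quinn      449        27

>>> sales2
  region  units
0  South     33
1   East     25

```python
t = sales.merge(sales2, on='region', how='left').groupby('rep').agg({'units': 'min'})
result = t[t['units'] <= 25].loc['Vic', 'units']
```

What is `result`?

25

merge on 'region' (how='left') → 7 rows:
  region    rep  revenue  discount  units
0   East    Vic      257        23     25
1  South    Amy      113        16     33
2   East    Wes      780        27     25
3  South    Wes      278         0     33
4  South    Vic      517         6     33
5   East    Wes      113        28     25
6  South  Quinn      449        27     33
group by rep, min of units:
       units
rep         
Amy       33
Quinn     33
Vic       25
Wes       25
filter rows where units <= 25:
     units
rep       
Vic     25
Wes     25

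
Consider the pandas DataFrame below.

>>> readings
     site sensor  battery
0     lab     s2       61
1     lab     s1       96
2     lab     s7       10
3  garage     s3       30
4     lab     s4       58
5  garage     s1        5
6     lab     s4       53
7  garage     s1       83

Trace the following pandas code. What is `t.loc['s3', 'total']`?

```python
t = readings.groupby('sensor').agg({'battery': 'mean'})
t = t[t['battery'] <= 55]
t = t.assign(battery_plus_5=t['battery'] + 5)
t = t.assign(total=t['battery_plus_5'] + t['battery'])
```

65.0

group by sensor, mean of battery:
          battery
sensor           
s1      61.333333
s2      61.000000
s3      30.000000
s4      55.500000
s7      10.000000
filter rows where battery <= 55:
        battery
sensor         
s3         30.0
s7         10.0
add column battery_plus_5 = t['battery'] + 5:
        battery  battery_plus_5
sensor                         
s3         30.0            35.0
s7         10.0            15.0
add column total = t['battery_plus_5'] + t['battery']:
        battery  battery_plus_5  total
sensor                                
s3         30.0            35.0   65.0
s7         10.0            15.0   25.0
So loc['s3', 'total'] = 65.0.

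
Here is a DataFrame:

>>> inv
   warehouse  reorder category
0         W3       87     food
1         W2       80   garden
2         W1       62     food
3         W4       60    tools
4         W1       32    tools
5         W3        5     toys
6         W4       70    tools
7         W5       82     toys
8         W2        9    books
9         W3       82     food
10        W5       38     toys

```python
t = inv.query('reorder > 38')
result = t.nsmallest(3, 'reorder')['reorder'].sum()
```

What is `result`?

filter rows where reorder > 38:
  warehouse  reorder category
0        W3       87     food
1        W2       80   garden
2        W1       62     food
3        W4       60    tools
6        W4       70    tools
7        W5       82     toys
9        W3       82     food
take 3 rows with smallest reorder:
  warehouse  reorder category
3        W4       60    tools
2        W1       62     food
6        W4       70    tools
The sum of column 'reorder' is 192.

192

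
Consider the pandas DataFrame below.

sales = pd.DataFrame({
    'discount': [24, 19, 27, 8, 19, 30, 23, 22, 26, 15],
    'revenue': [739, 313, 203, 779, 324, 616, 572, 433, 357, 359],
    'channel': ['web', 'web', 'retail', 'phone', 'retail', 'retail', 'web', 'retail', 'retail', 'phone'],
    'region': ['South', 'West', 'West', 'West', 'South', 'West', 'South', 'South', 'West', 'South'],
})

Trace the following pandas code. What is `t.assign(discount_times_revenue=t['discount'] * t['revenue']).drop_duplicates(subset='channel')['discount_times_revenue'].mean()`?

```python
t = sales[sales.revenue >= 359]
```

14149.3333333

filter rows where revenue >= 359:
   discount  revenue channel region
0        24      739     web  South
3         8      779   phone   West
5        30      616  retail   West
6        23      572     web  South
7        22      433  retail  South
9        15      359   phone  South
add column discount_times_revenue = t['discount'] * t['revenue']:
   discount  revenue channel region  discount_times_revenue
0        24      739     web  South                   17736
3         8      779   phone   West                    6232
5        30      616  retail   West                   18480
6        23      572     web  South                   13156
7        22      433  retail  South                    9526
9        15      359   phone  South                    5385
drop duplicate channel (keep=first):
   discount  revenue channel region  discount_times_revenue
0        24      739     web  South                   17736
3         8      779   phone   West                    6232
5        30      616  retail   West                   18480
Then the mean of column 'discount_times_revenue': 14149.3333333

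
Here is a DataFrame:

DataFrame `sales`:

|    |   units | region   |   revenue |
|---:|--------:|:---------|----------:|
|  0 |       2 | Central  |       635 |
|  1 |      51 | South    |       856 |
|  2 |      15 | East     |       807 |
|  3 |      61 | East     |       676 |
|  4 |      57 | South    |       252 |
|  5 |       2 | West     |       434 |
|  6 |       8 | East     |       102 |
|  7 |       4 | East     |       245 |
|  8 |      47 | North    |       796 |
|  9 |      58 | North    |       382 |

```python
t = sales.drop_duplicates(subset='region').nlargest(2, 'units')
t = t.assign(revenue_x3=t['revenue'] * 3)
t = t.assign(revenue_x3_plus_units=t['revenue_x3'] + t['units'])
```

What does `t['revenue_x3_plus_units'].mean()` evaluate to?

2527.0

drop duplicate region (keep=first):
   units   region  revenue
0      2  Central      635
1     51    South      856
2     15     East      807
5      2     West      434
8     47    North      796
take 2 rows with largest units:
   units region  revenue
1     51  South      856
8     47  North      796
add column revenue_x3 = t['revenue'] * 3:
   units region  revenue  revenue_x3
1     51  South      856        2568
8     47  North      796        2388
add column revenue_x3_plus_units = t['revenue_x3'] + t['units']:
   units region  revenue  revenue_x3  revenue_x3_plus_units
1     51  South      856        2568                   2619
8     47  North      796        2388                   2435
Then the mean of column 'revenue_x3_plus_units': 2527.0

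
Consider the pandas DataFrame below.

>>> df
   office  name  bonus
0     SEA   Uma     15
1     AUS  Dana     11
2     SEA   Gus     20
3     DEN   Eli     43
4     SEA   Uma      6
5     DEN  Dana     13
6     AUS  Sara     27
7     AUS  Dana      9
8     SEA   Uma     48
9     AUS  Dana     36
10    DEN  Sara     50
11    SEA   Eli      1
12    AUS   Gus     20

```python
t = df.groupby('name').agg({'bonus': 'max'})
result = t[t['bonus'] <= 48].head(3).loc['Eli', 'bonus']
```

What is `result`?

group by name, max of bonus:
      bonus
name       
Dana     36
Eli      43
Gus      20
Sara     50
Uma      48
filter rows where bonus <= 48:
      bonus
name       
Dana     36
Eli      43
Gus      20
Uma      48
take first 3 rows:
      bonus
name       
Dana     36
Eli      43
Gus      20
The value at row 'Eli', column 'bonus' is 43.

43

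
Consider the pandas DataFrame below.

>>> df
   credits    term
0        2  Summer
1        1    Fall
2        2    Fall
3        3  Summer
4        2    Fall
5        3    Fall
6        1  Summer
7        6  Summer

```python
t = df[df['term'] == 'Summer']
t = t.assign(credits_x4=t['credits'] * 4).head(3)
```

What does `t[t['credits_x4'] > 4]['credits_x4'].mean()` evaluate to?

10.0

filter rows where term == 'Summer':
   credits    term
0        2  Summer
3        3  Summer
6        1  Summer
7        6  Summer
add column credits_x4 = t['credits'] * 4:
   credits    term  credits_x4
0        2  Summer           8
3        3  Summer          12
6        1  Summer           4
7        6  Summer          24
take first 3 rows:
   credits    term  credits_x4
0        2  Summer           8
3        3  Summer          12
6        1  Summer           4
filter rows where credits_x4 > 4:
   credits    term  credits_x4
0        2  Summer           8
3        3  Summer          12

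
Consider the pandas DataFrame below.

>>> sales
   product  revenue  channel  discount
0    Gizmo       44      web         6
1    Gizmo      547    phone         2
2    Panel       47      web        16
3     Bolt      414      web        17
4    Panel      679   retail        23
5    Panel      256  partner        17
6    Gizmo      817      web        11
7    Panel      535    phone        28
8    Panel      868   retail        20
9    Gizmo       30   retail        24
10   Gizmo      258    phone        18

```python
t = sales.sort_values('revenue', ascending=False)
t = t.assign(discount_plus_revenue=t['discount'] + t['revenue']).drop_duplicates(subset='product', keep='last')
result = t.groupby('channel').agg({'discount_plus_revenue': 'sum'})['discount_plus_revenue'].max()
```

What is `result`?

494

sort by revenue descending:
   product  revenue  channel  discount
8    Panel      868   retail        20
6    Gizmo      817      web        11
4    Panel      679   retail        23
1    Gizmo      547    phone         2
7    Panel      535    phone        28
3     Bolt      414      web        17
10   Gizmo      258    phone        18
5    Panel      256  partner        17
2    Panel       47      web        16
0    Gizmo       44      web         6
9    Gizmo       30   retail        24
add column discount_plus_revenue = t['discount'] + t['revenue']:
   product  revenue  channel  discount  discount_plus_revenue
8    Panel      868   retail        20                    888
6    Gizmo      817      web        11                    828
4    Panel      679   retail        23                    702
1    Gizmo      547    phone         2                    549
7    Panel      535    phone        28                    563
3     Bolt      414      web        17                    431
10   Gizmo      258    phone        18                    276
5    Panel      256  partner        17                    273
2    Panel       47      web        16                     63
0    Gizmo       44      web         6                     50
9    Gizmo       30   retail        24                     54
drop duplicate product (keep=last):
  product  revenue channel  discount  discount_plus_revenue
3    Bolt      414     web        17                    431
2   Panel       47     web        16                     63
9   Gizmo       30  retail        24                     54
group by channel, sum of discount_plus_revenue:
         discount_plus_revenue
channel                       
retail                      54
web                        494
So max() = 494.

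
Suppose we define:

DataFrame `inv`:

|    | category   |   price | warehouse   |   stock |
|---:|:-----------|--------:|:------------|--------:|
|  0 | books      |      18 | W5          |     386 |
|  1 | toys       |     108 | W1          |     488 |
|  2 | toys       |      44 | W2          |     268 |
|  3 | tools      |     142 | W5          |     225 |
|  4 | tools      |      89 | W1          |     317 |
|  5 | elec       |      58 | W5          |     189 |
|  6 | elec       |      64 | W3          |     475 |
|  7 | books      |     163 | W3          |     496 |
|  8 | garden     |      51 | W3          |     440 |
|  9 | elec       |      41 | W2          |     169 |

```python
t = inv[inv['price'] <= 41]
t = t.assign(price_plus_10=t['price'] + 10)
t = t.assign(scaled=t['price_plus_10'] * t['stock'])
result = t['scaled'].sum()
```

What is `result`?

filter rows where price <= 41:
  category  price warehouse  stock
0    books     18        W5    386
9     elec     41        W2    169
add column price_plus_10 = t['price'] + 10:
  category  price warehouse  stock  price_plus_10
0    books     18        W5    386             28
9     elec     41        W2    169             51
add column scaled = t['price_plus_10'] * t['stock']:
  category  price warehouse  stock  price_plus_10  scaled
0    books     18        W5    386             28   10808
9     elec     41        W2    169             51    8619
The sum of column 'scaled' is 19427.

19427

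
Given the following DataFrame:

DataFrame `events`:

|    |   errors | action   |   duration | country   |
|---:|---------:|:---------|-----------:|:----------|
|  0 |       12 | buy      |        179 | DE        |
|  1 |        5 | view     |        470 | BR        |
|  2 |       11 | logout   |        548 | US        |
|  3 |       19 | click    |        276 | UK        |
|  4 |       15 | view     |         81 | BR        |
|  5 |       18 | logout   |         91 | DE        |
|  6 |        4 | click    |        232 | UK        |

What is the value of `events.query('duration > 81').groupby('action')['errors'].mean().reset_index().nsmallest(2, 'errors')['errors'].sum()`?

filter rows where duration > 81:
   errors  action  duration country
0      12     buy       179      DE
1       5    view       470      BR
2      11  logout       548      US
3      19   click       276      UK
5      18  logout        91      DE
6       4   click       232      UK
group by action, mean of errors:
action
buy       12.0
click     11.5
logout    14.5
view       5.0
Name: errors, dtype: float64
reset_index():
   action  errors
0     buy    12.0
1   click    11.5
2  logout    14.5
3    view     5.0
take 2 rows with smallest errors:
  action  errors
3   view     5.0
1  click    11.5
Taking the sum of column 'errors' gives 16.5.

16.5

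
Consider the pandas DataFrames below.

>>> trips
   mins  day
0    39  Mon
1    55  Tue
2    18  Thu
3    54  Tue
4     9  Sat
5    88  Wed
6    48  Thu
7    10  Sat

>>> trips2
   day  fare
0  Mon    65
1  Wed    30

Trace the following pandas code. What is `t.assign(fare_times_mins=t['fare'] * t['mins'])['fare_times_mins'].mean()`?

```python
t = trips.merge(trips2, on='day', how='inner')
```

merge on 'day' (how='inner') → 2 rows:
   mins  day  fare
0    39  Mon    65
1    88  Wed    30
add column fare_times_mins = t['fare'] * t['mins']:
   mins  day  fare  fare_times_mins
0    39  Mon    65             2535
1    88  Wed    30             2640

2587.5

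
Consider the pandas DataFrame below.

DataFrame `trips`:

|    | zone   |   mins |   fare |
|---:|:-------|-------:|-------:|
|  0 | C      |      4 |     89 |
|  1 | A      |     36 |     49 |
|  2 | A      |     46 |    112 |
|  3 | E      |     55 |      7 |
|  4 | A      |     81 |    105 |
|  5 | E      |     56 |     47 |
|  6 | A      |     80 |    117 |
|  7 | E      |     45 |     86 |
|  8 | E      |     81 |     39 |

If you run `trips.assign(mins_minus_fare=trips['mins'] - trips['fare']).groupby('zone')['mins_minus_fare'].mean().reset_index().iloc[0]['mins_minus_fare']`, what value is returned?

add column mins_minus_fare = trips['mins'] - trips['fare']:
  zone  mins  fare  mins_minus_fare
0    C     4    89              -85
1    A    36    49              -13
2    A    46   112              -66
3    E    55     7               48
4    A    81   105              -24
5    E    56    47                9
6    A    80   117              -37
7    E    45    86              -41
8    E    81    39               42
group by zone, mean of mins_minus_fare:
zone
A   -35.0
C   -85.0
E    14.5
Name: mins_minus_fare, dtype: float64
reset_index():
  zone  mins_minus_fare
0    A            -35.0
1    C            -85.0
2    E             14.5

-35.0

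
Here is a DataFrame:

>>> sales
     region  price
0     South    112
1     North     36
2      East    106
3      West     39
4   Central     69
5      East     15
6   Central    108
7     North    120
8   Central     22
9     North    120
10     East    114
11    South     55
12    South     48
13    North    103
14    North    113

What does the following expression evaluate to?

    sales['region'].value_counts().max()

value_counts of region:
region
North      5
South      3
East       3
Central    3
West       1
Name: count, dtype: int64
Hence 5.

5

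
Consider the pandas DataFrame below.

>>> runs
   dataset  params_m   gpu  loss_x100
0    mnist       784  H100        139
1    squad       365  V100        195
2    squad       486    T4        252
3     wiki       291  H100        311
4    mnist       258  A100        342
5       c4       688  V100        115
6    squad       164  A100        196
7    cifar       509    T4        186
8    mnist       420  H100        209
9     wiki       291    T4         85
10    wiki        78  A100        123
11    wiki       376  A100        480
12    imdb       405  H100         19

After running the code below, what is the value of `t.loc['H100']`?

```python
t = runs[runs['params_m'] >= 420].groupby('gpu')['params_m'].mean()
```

602.0

filter rows where params_m >= 420:
  dataset  params_m   gpu  loss_x100
0   mnist       784  H100        139
2   squad       486    T4        252
5      c4       688  V100        115
7   cifar       509    T4        186
8   mnist       420  H100        209
group by gpu, mean of params_m:
gpu
H100    602.0
T4      497.5
V100    688.0
Name: params_m, dtype: float64
Then the value at index 'H100': 602.0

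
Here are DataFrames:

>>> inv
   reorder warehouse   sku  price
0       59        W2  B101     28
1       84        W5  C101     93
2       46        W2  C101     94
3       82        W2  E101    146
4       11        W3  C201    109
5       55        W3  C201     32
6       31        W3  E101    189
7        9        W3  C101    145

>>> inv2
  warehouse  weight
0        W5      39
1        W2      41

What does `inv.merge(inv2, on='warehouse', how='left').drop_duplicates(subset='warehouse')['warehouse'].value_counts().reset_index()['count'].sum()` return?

3

merge on 'warehouse' (how='left') → 8 rows:
   reorder warehouse   sku  price  weight
0       59        W2  B101     28    41.0
1       84        W5  C101     93    39.0
2       46        W2  C101     94    41.0
3       82        W2  E101    146    41.0
4       11        W3  C201    109     NaN
5       55        W3  C201     32     NaN
6       31        W3  E101    189     NaN
7        9        W3  C101    145     NaN
drop duplicate warehouse (keep=first):
   reorder warehouse   sku  price  weight
0       59        W2  B101     28    41.0
1       84        W5  C101     93    39.0
4       11        W3  C201    109     NaN
value_counts of warehouse:
warehouse
W2    1
W5    1
W3    1
Name: count, dtype: int64
reset_index():
  warehouse  count
0        W2      1
1        W5      1
2        W3      1
Taking the sum of column 'count' gives 3.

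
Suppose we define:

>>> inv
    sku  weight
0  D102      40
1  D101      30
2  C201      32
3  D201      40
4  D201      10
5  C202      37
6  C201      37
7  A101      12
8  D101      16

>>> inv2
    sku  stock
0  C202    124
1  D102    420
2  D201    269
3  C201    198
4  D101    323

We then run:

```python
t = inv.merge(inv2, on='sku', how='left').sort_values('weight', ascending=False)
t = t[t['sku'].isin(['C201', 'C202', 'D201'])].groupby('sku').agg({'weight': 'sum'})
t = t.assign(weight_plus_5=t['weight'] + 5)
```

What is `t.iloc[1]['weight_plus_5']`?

merge on 'sku' (how='left') → 9 rows:
    sku  weight  stock
0  D102      40  420.0
1  D101      30  323.0
2  C201      32  198.0
3  D201      40  269.0
4  D201      10  269.0
5  C202      37  124.0
6  C201      37  198.0
7  A101      12    NaN
8  D101      16  323.0
sort by weight descending:
    sku  weight  stock
0  D102      40  420.0
3  D201      40  269.0
5  C202      37  124.0
6  C201      37  198.0
2  C201      32  198.0
1  D101      30  323.0
8  D101      16  323.0
7  A101      12    NaN
4  D201      10  269.0
filter rows where sku in ['C201', 'C202', 'D201']:
    sku  weight  stock
3  D201      40  269.0
5  C202      37  124.0
6  C201      37  198.0
2  C201      32  198.0
4  D201      10  269.0
group by sku, sum of weight:
      weight
sku         
C201      69
C202      37
D201      50
add column weight_plus_5 = t['weight'] + 5:
      weight  weight_plus_5
sku                        
C201      69             74
C202      37             42
D201      50             55
value at position 1, column 'weight_plus_5' → 42

42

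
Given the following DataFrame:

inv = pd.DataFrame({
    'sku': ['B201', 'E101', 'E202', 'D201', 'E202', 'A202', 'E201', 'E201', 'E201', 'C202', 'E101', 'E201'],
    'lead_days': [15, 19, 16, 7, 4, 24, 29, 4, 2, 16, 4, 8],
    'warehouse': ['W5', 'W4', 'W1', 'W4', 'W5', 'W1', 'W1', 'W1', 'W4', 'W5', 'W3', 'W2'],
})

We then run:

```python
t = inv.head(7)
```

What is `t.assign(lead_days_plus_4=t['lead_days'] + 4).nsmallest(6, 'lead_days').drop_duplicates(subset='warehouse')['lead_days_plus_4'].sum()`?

39

take first 7 rows:
    sku  lead_days warehouse
0  B201         15        W5
1  E101         19        W4
2  E202         16        W1
3  D201          7        W4
4  E202          4        W5
5  A202         24        W1
6  E201         29        W1
add column lead_days_plus_4 = t['lead_days'] + 4:
    sku  lead_days warehouse  lead_days_plus_4
0  B201         15        W5                19
1  E101         19        W4                23
2  E202         16        W1                20
3  D201          7        W4                11
4  E202          4        W5                 8
5  A202         24        W1                28
6  E201         29        W1                33
take 6 rows with smallest lead_days:
    sku  lead_days warehouse  lead_days_plus_4
4  E202          4        W5                 8
3  D201          7        W4                11
0  B201         15        W5                19
2  E202         16        W1                20
1  E101         19        W4                23
5  A202         24        W1                28
drop duplicate warehouse (keep=first):
    sku  lead_days warehouse  lead_days_plus_4
4  E202          4        W5                 8
3  D201          7        W4                11
2  E202         16        W1                20
Finally, sum of column 'lead_days_plus_4' = 39.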